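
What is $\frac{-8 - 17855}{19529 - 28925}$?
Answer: $\frac{17863}{9396} \approx 1.9011$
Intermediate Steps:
$\frac{-8 - 17855}{19529 - 28925} = - \frac{17863}{-9396} = \left(-17863\right) \left(- \frac{1}{9396}\right) = \frac{17863}{9396}$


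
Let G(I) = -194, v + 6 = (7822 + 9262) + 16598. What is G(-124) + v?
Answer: 33482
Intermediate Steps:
v = 33676 (v = -6 + ((7822 + 9262) + 16598) = -6 + (17084 + 16598) = -6 + 33682 = 33676)
G(-124) + v = -194 + 33676 = 33482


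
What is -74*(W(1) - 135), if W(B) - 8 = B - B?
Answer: 9398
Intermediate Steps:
W(B) = 8 (W(B) = 8 + (B - B) = 8 + 0 = 8)
-74*(W(1) - 135) = -74*(8 - 135) = -74*(-127) = -1*(-9398) = 9398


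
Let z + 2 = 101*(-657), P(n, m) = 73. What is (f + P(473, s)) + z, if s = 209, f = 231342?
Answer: 165056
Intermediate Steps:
z = -66359 (z = -2 + 101*(-657) = -2 - 66357 = -66359)
(f + P(473, s)) + z = (231342 + 73) - 66359 = 231415 - 66359 = 165056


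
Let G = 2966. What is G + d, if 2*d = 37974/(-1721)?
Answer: 5085499/1721 ≈ 2955.0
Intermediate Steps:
d = -18987/1721 (d = (37974/(-1721))/2 = (37974*(-1/1721))/2 = (1/2)*(-37974/1721) = -18987/1721 ≈ -11.033)
G + d = 2966 - 18987/1721 = 5085499/1721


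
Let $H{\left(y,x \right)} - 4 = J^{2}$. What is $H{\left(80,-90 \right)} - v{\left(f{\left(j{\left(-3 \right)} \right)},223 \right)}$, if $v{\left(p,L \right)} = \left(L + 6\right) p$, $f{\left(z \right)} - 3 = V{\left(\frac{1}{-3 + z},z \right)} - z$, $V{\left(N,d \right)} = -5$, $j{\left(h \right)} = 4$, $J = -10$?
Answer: $1478$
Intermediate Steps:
$f{\left(z \right)} = -2 - z$ ($f{\left(z \right)} = 3 - \left(5 + z\right) = -2 - z$)
$H{\left(y,x \right)} = 104$ ($H{\left(y,x \right)} = 4 + \left(-10\right)^{2} = 4 + 100 = 104$)
$v{\left(p,L \right)} = p \left(6 + L\right)$ ($v{\left(p,L \right)} = \left(6 + L\right) p = p \left(6 + L\right)$)
$H{\left(80,-90 \right)} - v{\left(f{\left(j{\left(-3 \right)} \right)},223 \right)} = 104 - \left(-2 - 4\right) \left(6 + 223\right) = 104 - \left(-2 - 4\right) 229 = 104 - \left(-6\right) 229 = 104 - -1374 = 104 + 1374 = 1478$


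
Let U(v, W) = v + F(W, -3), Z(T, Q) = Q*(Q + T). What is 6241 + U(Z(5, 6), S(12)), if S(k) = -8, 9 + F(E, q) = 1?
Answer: 6299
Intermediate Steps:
F(E, q) = -8 (F(E, q) = -9 + 1 = -8)
U(v, W) = -8 + v (U(v, W) = v - 8 = -8 + v)
6241 + U(Z(5, 6), S(12)) = 6241 + (-8 + 6*(6 + 5)) = 6241 + (-8 + 6*11) = 6241 + (-8 + 66) = 6241 + 58 = 6299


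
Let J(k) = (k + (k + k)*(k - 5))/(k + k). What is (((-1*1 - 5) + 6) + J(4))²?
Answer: ¼ ≈ 0.25000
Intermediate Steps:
J(k) = (k + 2*k*(-5 + k))/(2*k) (J(k) = (k + (2*k)*(-5 + k))/((2*k)) = (k + 2*k*(-5 + k))*(1/(2*k)) = (k + 2*k*(-5 + k))/(2*k))
(((-1*1 - 5) + 6) + J(4))² = (((-1*1 - 5) + 6) + (-9/2 + 4))² = (((-1 - 5) + 6) - ½)² = ((-6 + 6) - ½)² = (0 - ½)² = (-½)² = ¼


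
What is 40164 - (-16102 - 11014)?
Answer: 67280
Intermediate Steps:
40164 - (-16102 - 11014) = 40164 - 1*(-27116) = 40164 + 27116 = 67280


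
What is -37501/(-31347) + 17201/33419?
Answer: 1792445666/1047585393 ≈ 1.7110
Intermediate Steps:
-37501/(-31347) + 17201/33419 = -37501*(-1/31347) + 17201*(1/33419) = 37501/31347 + 17201/33419 = 1792445666/1047585393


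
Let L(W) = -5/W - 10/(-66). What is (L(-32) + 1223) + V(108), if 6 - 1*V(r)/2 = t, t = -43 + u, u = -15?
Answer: 1426981/1056 ≈ 1351.3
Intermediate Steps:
t = -58 (t = -43 - 15 = -58)
V(r) = 128 (V(r) = 12 - 2*(-58) = 12 + 116 = 128)
L(W) = 5/33 - 5/W (L(W) = -5/W - 10*(-1/66) = -5/W + 5/33 = 5/33 - 5/W)
(L(-32) + 1223) + V(108) = ((5/33 - 5/(-32)) + 1223) + 128 = ((5/33 - 5*(-1/32)) + 1223) + 128 = ((5/33 + 5/32) + 1223) + 128 = (325/1056 + 1223) + 128 = 1291813/1056 + 128 = 1426981/1056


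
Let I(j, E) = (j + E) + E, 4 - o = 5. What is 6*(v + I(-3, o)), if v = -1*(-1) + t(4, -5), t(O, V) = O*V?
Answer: -144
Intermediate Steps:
o = -1 (o = 4 - 1*5 = 4 - 5 = -1)
I(j, E) = j + 2*E (I(j, E) = (E + j) + E = j + 2*E)
v = -19 (v = -1*(-1) + 4*(-5) = 1 - 20 = -19)
6*(v + I(-3, o)) = 6*(-19 + (-3 + 2*(-1))) = 6*(-19 + (-3 - 2)) = 6*(-19 - 5) = 6*(-24) = -144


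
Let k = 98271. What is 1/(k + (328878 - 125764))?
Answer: 1/301385 ≈ 3.3180e-6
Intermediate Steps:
1/(k + (328878 - 125764)) = 1/(98271 + (328878 - 125764)) = 1/(98271 + 203114) = 1/301385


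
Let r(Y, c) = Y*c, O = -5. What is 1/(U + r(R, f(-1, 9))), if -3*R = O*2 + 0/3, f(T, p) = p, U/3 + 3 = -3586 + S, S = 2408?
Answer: -1/3513 ≈ -0.00028466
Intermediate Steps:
U = -3543 (U = -9 + 3*(-3586 + 2408) = -9 + 3*(-1178) = -9 - 3534 = -3543)
R = 10/3 (R = -(-5*2 + 0/3)/3 = -(-10 + 0*(⅓))/3 = -(-10 + 0)/3 = -⅓*(-10) = 10/3 ≈ 3.3333)
1/(U + r(R, f(-1, 9))) = 1/(-3543 + (10/3)*9) = 1/(-3543 + 30) = 1/(-3513) = -1/3513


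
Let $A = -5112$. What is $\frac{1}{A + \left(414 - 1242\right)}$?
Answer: $- \frac{1}{5940} \approx -0.00016835$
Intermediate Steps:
$\frac{1}{A + \left(414 - 1242\right)} = \frac{1}{-5112 + \left(414 - 1242\right)} = \frac{1}{-5112 - 828} = \frac{1}{-5940} = - \frac{1}{5940}$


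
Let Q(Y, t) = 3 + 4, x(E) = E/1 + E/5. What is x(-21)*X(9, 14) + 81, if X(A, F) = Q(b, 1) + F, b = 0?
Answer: -2241/5 ≈ -448.20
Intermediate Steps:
x(E) = 6*E/5 (x(E) = E*1 + E*(⅕) = E + E/5 = 6*E/5)
Q(Y, t) = 7
X(A, F) = 7 + F
x(-21)*X(9, 14) + 81 = ((6/5)*(-21))*(7 + 14) + 81 = -126/5*21 + 81 = -2646/5 + 81 = -2241/5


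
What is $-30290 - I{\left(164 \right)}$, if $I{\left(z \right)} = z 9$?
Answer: $-31766$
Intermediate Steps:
$I{\left(z \right)} = 9 z$
$-30290 - I{\left(164 \right)} = -30290 - 9 \cdot 164 = -30290 - 1476 = -31766$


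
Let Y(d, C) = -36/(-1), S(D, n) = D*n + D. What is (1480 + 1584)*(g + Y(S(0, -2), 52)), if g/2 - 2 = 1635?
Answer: 10141840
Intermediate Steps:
g = 3274 (g = 4 + 2*1635 = 4 + 3270 = 3274)
S(D, n) = D + D*n
Y(d, C) = 36 (Y(d, C) = -36*(-1) = 36)
(1480 + 1584)*(g + Y(S(0, -2), 52)) = (1480 + 1584)*(3274 + 36) = 3064*3310 = 10141840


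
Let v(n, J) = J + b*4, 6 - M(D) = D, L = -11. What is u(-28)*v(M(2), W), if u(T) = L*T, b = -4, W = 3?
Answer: -4004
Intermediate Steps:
M(D) = 6 - D
u(T) = -11*T
v(n, J) = -16 + J (v(n, J) = J - 4*4 = J - 16 = -16 + J)
u(-28)*v(M(2), W) = (-11*(-28))*(-16 + 3) = 308*(-13) = -4004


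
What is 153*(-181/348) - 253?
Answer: -38579/116 ≈ -332.58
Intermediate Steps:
153*(-181/348) - 253 = -9231/116 - 253 = -38579/116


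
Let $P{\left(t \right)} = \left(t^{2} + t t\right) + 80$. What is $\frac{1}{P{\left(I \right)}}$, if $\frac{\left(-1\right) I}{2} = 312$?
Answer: $\frac{1}{778832} \approx 1.284 \cdot 10^{-6}$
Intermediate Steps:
$I = -624$ ($I = \left(-2\right) 312 = -624$)
$P{\left(t \right)} = 80 + 2 t^{2}$ ($P{\left(t \right)} = \left(t^{2} + t^{2}\right) + 80 = 2 t^{2} + 80 = 80 + 2 t^{2}$)
$\frac{1}{P{\left(I \right)}} = \frac{1}{80 + 2 \left(-624\right)^{2}} = \frac{1}{80 + 2 \cdot 389376} = \frac{1}{80 + 778752} = \frac{1}{778832}$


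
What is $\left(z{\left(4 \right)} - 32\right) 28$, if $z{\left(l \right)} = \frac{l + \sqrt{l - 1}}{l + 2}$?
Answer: $- \frac{2632}{3} + \frac{14 \sqrt{3}}{3} \approx -869.25$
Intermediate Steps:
$z{\left(l \right)} = \frac{l + \sqrt{-1 + l}}{2 + l}$
$\left(z{\left(4 \right)} - 32\right) 28 = \left(\frac{4 + \sqrt{-1 + 4}}{2 + 4} - 32\right) 28 = \left(\frac{4 + \sqrt{3}}{6} - 32\right) 28 = \left(\left(\frac{2}{3} + \frac{\sqrt{3}}{6}\right) - 32\right) 28 = \left(- \frac{94}{3} + \frac{\sqrt{3}}{6}\right) 28 = - \frac{2632}{3} + \frac{14 \sqrt{3}}{3}$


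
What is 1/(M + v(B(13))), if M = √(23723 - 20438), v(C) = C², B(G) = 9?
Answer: 9/364 - √365/1092 ≈ 0.0072299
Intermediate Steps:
M = 3*√365 (M = √3285 = 3*√365 ≈ 57.315)
1/(M + v(B(13))) = 1/(3*√365 + 9²) = 1/(3*√365 + 81) = 1/(81 + 3*√365)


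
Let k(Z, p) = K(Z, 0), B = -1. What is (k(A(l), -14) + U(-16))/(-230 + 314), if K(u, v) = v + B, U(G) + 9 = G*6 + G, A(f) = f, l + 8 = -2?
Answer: -61/42 ≈ -1.4524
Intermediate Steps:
l = -10 (l = -8 - 2 = -10)
U(G) = -9 + 7*G (U(G) = -9 + (G*6 + G) = -9 + (6*G + G) = -9 + 7*G)
K(u, v) = -1 + v (K(u, v) = v - 1 = -1 + v)
k(Z, p) = -1 (k(Z, p) = -1 + 0 = -1)
(k(A(l), -14) + U(-16))/(-230 + 314) = (-1 + (-9 + 7*(-16)))/(-230 + 314) = (-1 + (-9 - 112))/84 = (-1 - 121)*(1/84) = -122*1/84 = -61/42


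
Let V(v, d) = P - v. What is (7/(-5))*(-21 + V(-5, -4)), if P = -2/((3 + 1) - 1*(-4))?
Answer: 91/4 ≈ 22.750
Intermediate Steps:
P = -¼ (P = -2/(4 + 4) = -2/8 = -2*⅛ = -¼ ≈ -0.25000)
V(v, d) = -¼ - v
(7/(-5))*(-21 + V(-5, -4)) = (7/(-5))*(-21 + (-¼ - 1*(-5))) = (7*(-⅕))*(-21 + (-¼ + 5)) = -7*(-21 + 19/4)/5 = -7/5*(-65/4) = 91/4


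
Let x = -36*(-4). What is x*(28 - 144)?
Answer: -16704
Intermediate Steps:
x = 144
x*(28 - 144) = 144*(28 - 144) = 144*(-116) = -16704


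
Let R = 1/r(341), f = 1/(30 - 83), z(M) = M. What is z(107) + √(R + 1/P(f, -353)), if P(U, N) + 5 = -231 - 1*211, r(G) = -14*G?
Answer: 107 + I*√11141499138/2133978 ≈ 107.0 + 0.049463*I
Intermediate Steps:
f = -1/53 (f = 1/(-53) = -1/53 ≈ -0.018868)
P(U, N) = -447 (P(U, N) = -5 + (-231 - 1*211) = -5 + (-231 - 211) = -5 - 442 = -447)
R = -1/4774 (R = 1/(-14*341) = 1/(-4774) = -1/4774 ≈ -0.00020947)
z(107) + √(R + 1/P(f, -353)) = 107 + √(-1/4774 + 1/(-447)) = 107 + √(-1/4774 - 1/447) = 107 + √(-5221/2133978) = 107 + I*√11141499138/2133978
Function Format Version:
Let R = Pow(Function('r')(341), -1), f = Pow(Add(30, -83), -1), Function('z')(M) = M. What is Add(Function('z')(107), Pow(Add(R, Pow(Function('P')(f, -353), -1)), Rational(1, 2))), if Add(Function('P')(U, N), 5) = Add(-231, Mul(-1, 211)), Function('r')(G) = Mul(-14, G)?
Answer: Add(107, Mul(Rational(1, 2133978), I, Pow(11141499138, Rational(1, 2)))) ≈ Add(107.00, Mul(0.049463, I))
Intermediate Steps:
f = Rational(-1, 53) (f = Pow(-53, -1) = Rational(-1, 53) ≈ -0.018868)
Function('P')(U, N) = -447 (Function('P')(U, N) = Add(-5, Add(-231, Mul(-1, 211))) = Add(-5, Add(-231, -211)) = Add(-5, -442) = -447)
R = Rational(-1, 4774) (R = Pow(Mul(-14, 341), -1) = Pow(-4774, -1) = Rational(-1, 4774) ≈ -0.00020947)
Add(Function('z')(107), Pow(Add(R, Pow(Function('P')(f, -353), -1)), Rational(1, 2))) = Add(107, Pow(Add(Rational(-1, 4774), Pow(-447, -1)), Rational(1, 2))) = Add(107, Pow(Add(Rational(-1, 4774), Rational(-1, 447)), Rational(1, 2))) = Add(107, Pow(Rational(-5221, 2133978), Rational(1, 2))) = Add(107, Mul(Rational(1, 2133978), I, Pow(11141499138, Rational(1, 2))))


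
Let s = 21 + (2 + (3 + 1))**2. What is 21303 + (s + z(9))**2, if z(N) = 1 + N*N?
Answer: 40624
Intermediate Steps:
z(N) = 1 + N**2
s = 57 (s = 21 + (2 + 4)**2 = 21 + 6**2 = 21 + 36 = 57)
21303 + (s + z(9))**2 = 21303 + (57 + (1 + 9**2))**2 = 21303 + (57 + (1 + 81))**2 = 21303 + (57 + 82)**2 = 21303 + 139**2 = 21303 + 19321 = 40624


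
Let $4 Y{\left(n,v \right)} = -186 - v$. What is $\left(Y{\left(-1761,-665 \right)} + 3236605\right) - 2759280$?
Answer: $\frac{1909779}{4} \approx 4.7745 \cdot 10^{5}$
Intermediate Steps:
$Y{\left(n,v \right)} = - \frac{93}{2} - \frac{v}{4}$ ($Y{\left(n,v \right)} = \frac{-186 - v}{4} = - \frac{93}{2} - \frac{v}{4}$)
$\left(Y{\left(-1761,-665 \right)} + 3236605\right) - 2759280 = \left(\left(- \frac{93}{2} - - \frac{665}{4}\right) + 3236605\right) - 2759280 = \left(\left(- \frac{93}{2} + \frac{665}{4}\right) + 3236605\right) - 2759280 = \left(\frac{479}{4} + 3236605\right) - 2759280 = \frac{12946899}{4} - 2759280 = \frac{1909779}{4}$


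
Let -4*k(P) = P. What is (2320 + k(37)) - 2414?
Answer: -413/4 ≈ -103.25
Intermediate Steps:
k(P) = -P/4
(2320 + k(37)) - 2414 = (2320 - ¼*37) - 2414 = (2320 - 37/4) - 2414 = 9243/4 - 2414 = -413/4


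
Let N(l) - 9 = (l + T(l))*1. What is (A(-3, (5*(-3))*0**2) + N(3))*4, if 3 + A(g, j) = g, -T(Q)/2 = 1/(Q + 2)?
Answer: 112/5 ≈ 22.400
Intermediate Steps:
T(Q) = -2/(2 + Q) (T(Q) = -2/(Q + 2) = -2/(2 + Q))
A(g, j) = -3 + g
N(l) = 9 + l - 2/(2 + l) (N(l) = 9 + (l - 2/(2 + l))*1 = 9 + (l - 2/(2 + l)) = 9 + l - 2/(2 + l))
(A(-3, (5*(-3))*0**2) + N(3))*4 = ((-3 - 3) + (-2 + (2 + 3)*(9 + 3))/(2 + 3))*4 = (-6 + (-2 + 5*12)/5)*4 = (-6 + (-2 + 60)/5)*4 = (-6 + (1/5)*58)*4 = (-6 + 58/5)*4 = (28/5)*4 = 112/5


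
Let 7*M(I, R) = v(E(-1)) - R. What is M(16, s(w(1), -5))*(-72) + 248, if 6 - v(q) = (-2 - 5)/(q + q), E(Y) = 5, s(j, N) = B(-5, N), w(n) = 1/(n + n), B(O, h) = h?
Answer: 4468/35 ≈ 127.66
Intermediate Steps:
w(n) = 1/(2*n)
s(j, N) = N
v(q) = 6 + 7/(2*q) (v(q) = 6 - (-2 - 5)/(q + q) = 6 - (-7)/(2*q) = 6 + 7/(2*q))
M(I, R) = 67/70 - R/7 (M(I, R) = ((6 + (7/2)/5) - R)/7 = ((6 + (7/2)*(⅕)) - R)/7 = ((6 + 7/10) - R)/7 = (67/10 - R)/7 = 67/70 - R/7)
M(16, s(w(1), -5))*(-72) + 248 = (67/70 - ⅐*(-5))*(-72) + 248 = (67/70 + 5/7)*(-72) + 248 = (117/70)*(-72) + 248 = -4212/35 + 248 = 4468/35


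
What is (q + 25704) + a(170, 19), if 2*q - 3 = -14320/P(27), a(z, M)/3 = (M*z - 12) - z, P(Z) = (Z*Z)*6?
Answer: 152424553/4374 ≈ 34848.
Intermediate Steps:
P(Z) = 6*Z**2 (P(Z) = Z**2*6 = 6*Z**2)
a(z, M) = -36 - 3*z + 3*M*z (a(z, M) = 3*((M*z - 12) - z) = 3*((-12 + M*z) - z) = 3*(-12 - z + M*z) = -36 - 3*z + 3*M*z)
q = -599/4374 (q = 3/2 + (-14320/(6*27**2))/2 = 3/2 + (-14320/(6*729))/2 = 3/2 + (-14320/4374)/2 = 3/2 + (-14320*1/4374)/2 = 3/2 + (1/2)*(-7160/2187) = 3/2 - 3580/2187 = -599/4374 ≈ -0.13695)
(q + 25704) + a(170, 19) = (-599/4374 + 25704) + (-36 - 3*170 + 3*19*170) = 112428697/4374 + (-36 - 510 + 9690) = 112428697/4374 + 9144 = 152424553/4374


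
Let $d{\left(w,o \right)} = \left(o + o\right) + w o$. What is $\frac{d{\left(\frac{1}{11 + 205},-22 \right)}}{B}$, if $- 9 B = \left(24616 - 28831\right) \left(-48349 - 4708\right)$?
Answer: $\frac{4763}{2683623060} \approx 1.7748 \cdot 10^{-6}$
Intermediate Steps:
$d{\left(w,o \right)} = 2 o + o w$
$B = - \frac{74545085}{3}$ ($B = - \frac{\left(24616 - 28831\right) \left(-48349 - 4708\right)}{9} = - \frac{\left(-4215\right) \left(-53057\right)}{9} = \left(- \frac{1}{9}\right) 223635255 = - \frac{74545085}{3} \approx -2.4848 \cdot 10^{7}$)
$\frac{d{\left(\frac{1}{11 + 205},-22 \right)}}{B} = \frac{\left(-22\right) \left(2 + \frac{1}{11 + 205}\right)}{- \frac{74545085}{3}} = - 22 \left(2 + \frac{1}{216}\right) \left(- \frac{3}{74545085}\right) = \left(-22\right) \frac{433}{216} \left(- \frac{3}{74545085}\right) = \left(- \frac{4763}{108}\right) \left(- \frac{3}{74545085}\right) = \frac{4763}{2683623060}$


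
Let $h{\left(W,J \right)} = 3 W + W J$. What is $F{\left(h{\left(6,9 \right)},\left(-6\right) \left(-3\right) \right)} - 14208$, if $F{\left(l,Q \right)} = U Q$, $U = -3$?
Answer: $-14262$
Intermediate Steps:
$h{\left(W,J \right)} = 3 W + J W$
$F{\left(l,Q \right)} = - 3 Q$
$F{\left(h{\left(6,9 \right)},\left(-6\right) \left(-3\right) \right)} - 14208 = - 3 \left(\left(-6\right) \left(-3\right)\right) - 14208 = \left(-3\right) 18 - 14208 = -54 - 14208 = -14262$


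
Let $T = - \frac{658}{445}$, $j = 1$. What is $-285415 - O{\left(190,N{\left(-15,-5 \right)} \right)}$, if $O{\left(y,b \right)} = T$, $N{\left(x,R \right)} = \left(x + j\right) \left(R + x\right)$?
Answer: $- \frac{127009017}{445} \approx -2.8541 \cdot 10^{5}$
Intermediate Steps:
$N{\left(x,R \right)} = \left(1 + x\right) \left(R + x\right)$ ($N{\left(x,R \right)} = \left(x + 1\right) \left(R + x\right) = \left(1 + x\right) \left(R + x\right)$)
$T = - \frac{658}{445}$ ($T = \left(-658\right) \frac{1}{445} = - \frac{658}{445} \approx -1.4787$)
$O{\left(y,b \right)} = - \frac{658}{445}$
$-285415 - O{\left(190,N{\left(-15,-5 \right)} \right)} = -285415 - - \frac{658}{445} = -285415 + \frac{658}{445} = - \frac{127009017}{445}$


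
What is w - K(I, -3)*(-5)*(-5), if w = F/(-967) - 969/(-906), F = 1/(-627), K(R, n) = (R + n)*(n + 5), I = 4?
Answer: -8959427791/183105318 ≈ -48.930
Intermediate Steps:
K(R, n) = (5 + n)*(R + n) (K(R, n) = (R + n)*(5 + n) = (5 + n)*(R + n))
F = -1/627 ≈ -0.0015949
w = 195838109/183105318 (w = -1/627/(-967) - 969/(-906) = -1/627*(-1/967) - 969*(-1/906) = 1/606309 + 323/302 = 195838109/183105318 ≈ 1.0695)
w - K(I, -3)*(-5)*(-5) = 195838109/183105318 - ((-3)² + 5*4 + 5*(-3) + 4*(-3))*(-5)*(-5) = 195838109/183105318 - (9 + 20 - 15 - 12)*(-5)*(-5) = 195838109/183105318 - 2*(-5)*(-5) = 195838109/183105318 - (-10)*(-5) = 195838109/183105318 - 1*50 = 195838109/183105318 - 50 = -8959427791/183105318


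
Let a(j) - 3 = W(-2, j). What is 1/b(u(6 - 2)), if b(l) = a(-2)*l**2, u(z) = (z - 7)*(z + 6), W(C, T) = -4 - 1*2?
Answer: -1/2700 ≈ -0.00037037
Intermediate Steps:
W(C, T) = -6 (W(C, T) = -4 - 2 = -6)
a(j) = -3 (a(j) = 3 - 6 = -3)
u(z) = (-7 + z)*(6 + z)
b(l) = -3*l**2
1/b(u(6 - 2)) = 1/(-3*(-42 + (6 - 2)**2 - (6 - 2))**2) = 1/(-3*(-42 + 4**2 - 1*4)**2) = 1/(-3*(-42 + 16 - 4)**2) = 1/(-3*(-30)**2) = 1/(-3*900) = 1/(-2700) = -1/2700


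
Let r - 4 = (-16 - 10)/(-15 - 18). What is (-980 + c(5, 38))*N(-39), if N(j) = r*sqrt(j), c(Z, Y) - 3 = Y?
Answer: -49454*I*sqrt(39)/11 ≈ -28076.0*I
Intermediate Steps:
c(Z, Y) = 3 + Y
r = 158/33 (r = 4 + (-16 - 10)/(-15 - 18) = 4 - 26/(-33) = 4 - 26*(-1/33) = 4 + 26/33 = 158/33 ≈ 4.7879)
N(j) = 158*sqrt(j)/33
(-980 + c(5, 38))*N(-39) = (-980 + (3 + 38))*(158*sqrt(-39)/33) = (-980 + 41)*(158*(I*sqrt(39))/33) = -49454*I*sqrt(39)/11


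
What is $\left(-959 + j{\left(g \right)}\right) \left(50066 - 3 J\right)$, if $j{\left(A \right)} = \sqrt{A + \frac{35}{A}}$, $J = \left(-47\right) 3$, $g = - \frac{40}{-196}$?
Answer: $-48418951 + \frac{50489 \sqrt{33654}}{14} \approx -4.7757 \cdot 10^{7}$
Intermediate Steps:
$g = \frac{10}{49}$ ($g = \left(-40\right) \left(- \frac{1}{196}\right) = \frac{10}{49} \approx 0.20408$)
$J = -141$
$\left(-959 + j{\left(g \right)}\right) \left(50066 - 3 J\right) = \left(-959 + \sqrt{\frac{10}{49} + \frac{35}{\frac{10}{49}}}\right) \left(50066 - -423\right) = \left(-959 + \sqrt{\frac{10}{49} + 35 \cdot \frac{49}{10}}\right) \left(50066 + 423\right) = \left(-959 + \sqrt{\frac{10}{49} + \frac{343}{2}}\right) 50489 = \left(-959 + \sqrt{\frac{16827}{98}}\right) 50489 = \left(-959 + \frac{\sqrt{33654}}{14}\right) 50489 = -48418951 + \frac{50489 \sqrt{33654}}{14}$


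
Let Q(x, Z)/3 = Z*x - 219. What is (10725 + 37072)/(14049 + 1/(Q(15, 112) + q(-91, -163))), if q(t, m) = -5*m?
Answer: 248448806/73026703 ≈ 3.4022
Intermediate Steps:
Q(x, Z) = -657 + 3*Z*x (Q(x, Z) = 3*(Z*x - 219) = 3*(-219 + Z*x) = -657 + 3*Z*x)
(10725 + 37072)/(14049 + 1/(Q(15, 112) + q(-91, -163))) = (10725 + 37072)/(14049 + 1/((-657 + 3*112*15) - 5*(-163))) = 47797/(14049 + 1/((-657 + 5040) + 815)) = 47797/(14049 + 1/(4383 + 815)) = 47797/(14049 + 1/5198) = 47797/(73026703/5198) = 47797*(5198/73026703) = 248448806/73026703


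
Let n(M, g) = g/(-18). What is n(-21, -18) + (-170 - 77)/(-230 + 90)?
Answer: 387/140 ≈ 2.7643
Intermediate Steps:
n(M, g) = -g/18 (n(M, g) = g*(-1/18) = -g/18)
n(-21, -18) + (-170 - 77)/(-230 + 90) = -1/18*(-18) + (-170 - 77)/(-230 + 90) = 1 - 247/(-140) = 1 - 247*(-1/140) = 1 + 247/140 = 387/140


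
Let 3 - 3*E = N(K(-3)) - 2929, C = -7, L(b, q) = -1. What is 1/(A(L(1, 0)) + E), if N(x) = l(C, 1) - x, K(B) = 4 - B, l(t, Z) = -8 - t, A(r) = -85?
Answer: 1/895 ≈ 0.0011173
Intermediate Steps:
N(x) = -1 - x (N(x) = (-8 - 1*(-7)) - x = (-8 + 7) - x = -1 - x)
E = 980 (E = 1 - ((-1 - (4 - 1*(-3))) - 2929)/3 = 1 - ((-1 - (4 + 3)) - 2929)/3 = 1 - ((-1 - 1*7) - 2929)/3 = 1 - ((-1 - 7) - 2929)/3 = 1 - (-8 - 2929)/3 = 1 - ⅓*(-2937) = 1 + 979 = 980)
1/(A(L(1, 0)) + E) = 1/(-85 + 980) = 1/895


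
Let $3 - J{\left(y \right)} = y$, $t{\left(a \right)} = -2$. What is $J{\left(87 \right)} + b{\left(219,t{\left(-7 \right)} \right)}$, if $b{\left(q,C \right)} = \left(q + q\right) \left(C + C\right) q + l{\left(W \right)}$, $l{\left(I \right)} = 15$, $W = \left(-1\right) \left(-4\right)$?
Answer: $-383757$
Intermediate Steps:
$W = 4$
$J{\left(y \right)} = 3 - y$
$b{\left(q,C \right)} = 15 + 4 C q^{2}$ ($b{\left(q,C \right)} = \left(q + q\right) \left(C + C\right) q + 15 = 2 q 2 C q + 15 = 4 C q q + 15 = 4 C q^{2} + 15 = 15 + 4 C q^{2}$)
$J{\left(87 \right)} + b{\left(219,t{\left(-7 \right)} \right)} = \left(3 - 87\right) + \left(15 + 4 \left(-2\right) 219^{2}\right) = \left(3 - 87\right) + \left(15 + 4 \left(-2\right) 47961\right) = -84 + \left(15 - 383688\right) = -84 - 383673 = -383757$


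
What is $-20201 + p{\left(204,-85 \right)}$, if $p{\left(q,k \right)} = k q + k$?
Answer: $-37626$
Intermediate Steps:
$p{\left(q,k \right)} = k + k q$
$-20201 + p{\left(204,-85 \right)} = -20201 - 85 \left(1 + 204\right) = -20201 - 17425 = -37626$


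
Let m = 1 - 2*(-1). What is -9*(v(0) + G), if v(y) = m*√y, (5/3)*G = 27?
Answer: -729/5 ≈ -145.80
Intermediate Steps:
G = 81/5 (G = (⅗)*27 = 81/5 ≈ 16.200)
m = 3 (m = 1 + 2 = 3)
v(y) = 3*√y
-9*(v(0) + G) = -9*(3*√0 + 81/5) = -9*(3*0 + 81/5) = -9*(0 + 81/5) = -9*81/5 = -729/5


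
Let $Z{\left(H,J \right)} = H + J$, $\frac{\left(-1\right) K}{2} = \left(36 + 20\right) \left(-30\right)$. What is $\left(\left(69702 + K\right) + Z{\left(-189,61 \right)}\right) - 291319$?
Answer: $-218385$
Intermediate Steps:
$K = 3360$ ($K = - 2 \left(36 + 20\right) \left(-30\right) = - 2 \cdot 56 \left(-30\right) = \left(-2\right) \left(-1680\right) = 3360$)
$\left(\left(69702 + K\right) + Z{\left(-189,61 \right)}\right) - 291319 = \left(\left(69702 + 3360\right) + \left(-189 + 61\right)\right) - 291319 = \left(73062 - 128\right) - 291319 = 72934 - 291319 = -218385$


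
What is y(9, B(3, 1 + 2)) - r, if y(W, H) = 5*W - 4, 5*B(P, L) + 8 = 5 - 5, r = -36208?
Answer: 36249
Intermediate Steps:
B(P, L) = -8/5 (B(P, L) = -8/5 + (5 - 5)/5 = -8/5 + (⅕)*0 = -8/5 + 0 = -8/5)
y(W, H) = -4 + 5*W
y(9, B(3, 1 + 2)) - r = (-4 + 5*9) - 1*(-36208) = (-4 + 45) + 36208 = 41 + 36208 = 36249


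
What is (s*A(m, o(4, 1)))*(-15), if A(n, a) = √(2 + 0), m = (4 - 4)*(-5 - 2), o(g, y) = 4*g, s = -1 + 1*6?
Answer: -75*√2 ≈ -106.07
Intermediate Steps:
s = 5 (s = -1 + 6 = 5)
m = 0 (m = 0*(-7) = 0)
A(n, a) = √2
(s*A(m, o(4, 1)))*(-15) = (5*√2)*(-15) = -75*√2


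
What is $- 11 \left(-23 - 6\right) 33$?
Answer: $10527$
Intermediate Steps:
$- 11 \left(-23 - 6\right) 33 = \left(-11\right) \left(-29\right) 33 = 319 \cdot 33 = 10527$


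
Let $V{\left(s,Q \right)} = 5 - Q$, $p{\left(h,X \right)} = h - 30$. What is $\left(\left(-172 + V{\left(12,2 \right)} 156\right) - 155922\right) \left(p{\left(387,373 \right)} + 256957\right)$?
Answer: $-40044748564$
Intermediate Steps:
$p{\left(h,X \right)} = -30 + h$ ($p{\left(h,X \right)} = h - 30 = -30 + h$)
$\left(\left(-172 + V{\left(12,2 \right)} 156\right) - 155922\right) \left(p{\left(387,373 \right)} + 256957\right) = \left(\left(-172 + \left(5 - 2\right) 156\right) - 155922\right) \left(\left(-30 + 387\right) + 256957\right) = \left(\left(-172 + \left(5 - 2\right) 156\right) - 155922\right) \left(357 + 256957\right) = \left(\left(-172 + 3 \cdot 156\right) - 155922\right) 257314 = \left(\left(-172 + 468\right) - 155922\right) 257314 = \left(296 - 155922\right) 257314 = \left(-155626\right) 257314 = -40044748564$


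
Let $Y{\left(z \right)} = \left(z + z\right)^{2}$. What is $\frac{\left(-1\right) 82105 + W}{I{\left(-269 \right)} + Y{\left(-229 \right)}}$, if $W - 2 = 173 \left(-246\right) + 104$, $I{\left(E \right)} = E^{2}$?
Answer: $- \frac{124557}{282125} \approx -0.4415$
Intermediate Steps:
$W = -42452$ ($W = 2 + \left(173 \left(-246\right) + 104\right) = 2 + \left(-42558 + 104\right) = 2 - 42454 = -42452$)
$Y{\left(z \right)} = 4 z^{2}$ ($Y{\left(z \right)} = \left(2 z\right)^{2} = 4 z^{2}$)
$\frac{\left(-1\right) 82105 + W}{I{\left(-269 \right)} + Y{\left(-229 \right)}} = \frac{\left(-1\right) 82105 - 42452}{\left(-269\right)^{2} + 4 \left(-229\right)^{2}} = \frac{-82105 - 42452}{72361 + 4 \cdot 52441} = - \frac{124557}{72361 + 209764} = - \frac{124557}{282125}$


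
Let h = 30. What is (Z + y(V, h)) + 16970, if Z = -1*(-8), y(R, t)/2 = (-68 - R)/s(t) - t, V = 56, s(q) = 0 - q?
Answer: 253894/15 ≈ 16926.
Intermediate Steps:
s(q) = -q
y(R, t) = -2*t - 2*(-68 - R)/t (y(R, t) = 2*((-68 - R)/((-t)) - t) = 2*((-68 - R)*(-1/t) - t) = 2*(-(-68 - R)/t - t) = 2*(-t - (-68 - R)/t) = -2*t - 2*(-68 - R)/t)
Z = 8
(Z + y(V, h)) + 16970 = (8 + 2*(68 + 56 - 1*30²)/30) + 16970 = (8 + 2*(1/30)*(68 + 56 - 1*900)) + 16970 = (8 + 2*(1/30)*(68 + 56 - 900)) + 16970 = (8 + 2*(1/30)*(-776)) + 16970 = (8 - 776/15) + 16970 = -656/15 + 16970 = 253894/15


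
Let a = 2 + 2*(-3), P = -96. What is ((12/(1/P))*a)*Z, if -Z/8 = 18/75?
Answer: -221184/25 ≈ -8847.4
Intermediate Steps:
a = -4 (a = 2 - 6 = -4)
Z = -48/25 (Z = -144/75 = -8*6/25 = -48/25 ≈ -1.9200)
((12/(1/P))*a)*Z = ((12/(1/(-96)))*(-4))*(-48/25) = ((12/(-1/96))*(-4))*(-48/25) = ((12*(-96))*(-4))*(-48/25) = -1152*(-4)*(-48/25) = 4608*(-48/25) = -221184/25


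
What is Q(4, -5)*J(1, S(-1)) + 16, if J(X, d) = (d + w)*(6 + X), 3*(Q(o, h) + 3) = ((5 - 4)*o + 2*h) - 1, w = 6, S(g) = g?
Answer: -512/3 ≈ -170.67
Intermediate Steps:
Q(o, h) = -10/3 + o/3 + 2*h/3 (Q(o, h) = -3 + (((5 - 4)*o + 2*h) - 1)/3 = -3 + ((1*o + 2*h) - 1)/3 = -3 + ((o + 2*h) - 1)/3 = -3 + (-1 + o + 2*h)/3 = -3 + (-⅓ + o/3 + 2*h/3) = -10/3 + o/3 + 2*h/3)
J(X, d) = (6 + X)*(6 + d) (J(X, d) = (d + 6)*(6 + X) = (6 + d)*(6 + X) = (6 + X)*(6 + d))
Q(4, -5)*J(1, S(-1)) + 16 = (-10/3 + (⅓)*4 + (⅔)*(-5))*(36 + 6*1 + 6*(-1) + 1*(-1)) + 16 = (-10/3 + 4/3 - 10/3)*(36 + 6 - 6 - 1) + 16 = -16/3*35 + 16 = -560/3 + 16 = -512/3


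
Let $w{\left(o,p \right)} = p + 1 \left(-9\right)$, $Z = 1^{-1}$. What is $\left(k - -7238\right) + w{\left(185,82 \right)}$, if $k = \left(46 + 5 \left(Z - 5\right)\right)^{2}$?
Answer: $7987$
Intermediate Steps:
$Z = 1$
$k = 676$ ($k = \left(46 + 5 \left(1 - 5\right)\right)^{2} = \left(46 + 5 \left(-4\right)\right)^{2} = \left(46 - 20\right)^{2} = 26^{2} = 676$)
$w{\left(o,p \right)} = -9 + p$ ($w{\left(o,p \right)} = p - 9 = -9 + p$)
$\left(k - -7238\right) + w{\left(185,82 \right)} = \left(676 - -7238\right) + \left(-9 + 82\right) = \left(676 + 7238\right) + 73 = 7914 + 73 = 7987$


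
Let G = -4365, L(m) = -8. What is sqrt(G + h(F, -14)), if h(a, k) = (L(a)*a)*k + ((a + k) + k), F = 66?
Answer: sqrt(3065) ≈ 55.362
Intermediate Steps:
h(a, k) = a + 2*k - 8*a*k (h(a, k) = (-8*a)*k + ((a + k) + k) = -8*a*k + (a + 2*k) = a + 2*k - 8*a*k)
sqrt(G + h(F, -14)) = sqrt(-4365 + (66 + 2*(-14) - 8*66*(-14))) = sqrt(-4365 + (66 - 28 + 7392)) = sqrt(-4365 + 7430) = sqrt(3065)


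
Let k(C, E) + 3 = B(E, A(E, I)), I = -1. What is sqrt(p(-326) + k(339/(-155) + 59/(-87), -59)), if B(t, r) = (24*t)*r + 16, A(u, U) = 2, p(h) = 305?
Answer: I*sqrt(2514) ≈ 50.14*I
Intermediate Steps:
B(t, r) = 16 + 24*r*t (B(t, r) = 24*r*t + 16 = 16 + 24*r*t)
k(C, E) = 13 + 48*E (k(C, E) = -3 + (16 + 24*2*E) = -3 + (16 + 48*E) = 13 + 48*E)
sqrt(p(-326) + k(339/(-155) + 59/(-87), -59)) = sqrt(305 + (13 + 48*(-59))) = sqrt(305 + (13 - 2832)) = sqrt(305 - 2819) = sqrt(-2514) = I*sqrt(2514)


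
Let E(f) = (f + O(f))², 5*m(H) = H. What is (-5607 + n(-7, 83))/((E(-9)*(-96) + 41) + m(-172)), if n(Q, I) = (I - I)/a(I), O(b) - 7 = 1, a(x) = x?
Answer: 9345/149 ≈ 62.718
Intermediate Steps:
O(b) = 8 (O(b) = 7 + 1 = 8)
m(H) = H/5
E(f) = (8 + f)² (E(f) = (f + 8)² = (8 + f)²)
n(Q, I) = 0 (n(Q, I) = (I - I)/I = 0/I = 0)
(-5607 + n(-7, 83))/((E(-9)*(-96) + 41) + m(-172)) = (-5607 + 0)/(((8 - 9)²*(-96) + 41) + (⅕)*(-172)) = -5607/(((-1)²*(-96) + 41) - 172/5) = -5607/((1*(-96) + 41) - 172/5) = -5607/((-96 + 41) - 172/5) = -5607/(-55 - 172/5) = -5607/(-447/5) = -5607*(-5/447) = 9345/149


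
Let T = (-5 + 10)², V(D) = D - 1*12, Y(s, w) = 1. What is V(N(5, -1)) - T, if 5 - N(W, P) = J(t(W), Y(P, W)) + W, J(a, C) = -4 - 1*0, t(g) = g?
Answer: -33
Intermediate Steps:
J(a, C) = -4 (J(a, C) = -4 + 0 = -4)
N(W, P) = 9 - W (N(W, P) = 5 - (-4 + W) = 5 + (4 - W) = 9 - W)
V(D) = -12 + D (V(D) = D - 12 = -12 + D)
T = 25 (T = 5² = 25)
V(N(5, -1)) - T = (-12 + (9 - 1*5)) - 1*25 = (-12 + (9 - 5)) - 25 = (-12 + 4) - 25 = -8 - 25 = -33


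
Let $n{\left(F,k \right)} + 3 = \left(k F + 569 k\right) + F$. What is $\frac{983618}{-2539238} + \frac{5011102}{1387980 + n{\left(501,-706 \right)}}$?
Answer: $\frac{3025423344108}{401871232451} \approx 7.5283$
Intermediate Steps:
$n{\left(F,k \right)} = -3 + F + 569 k + F k$ ($n{\left(F,k \right)} = -3 + \left(\left(k F + 569 k\right) + F\right) = -3 + \left(\left(F k + 569 k\right) + F\right) = -3 + \left(\left(569 k + F k\right) + F\right) = -3 + \left(F + 569 k + F k\right) = -3 + F + 569 k + F k$)
$\frac{983618}{-2539238} + \frac{5011102}{1387980 + n{\left(501,-706 \right)}} = \frac{983618}{-2539238} + \frac{5011102}{1387980 + \left(-3 + 501 + 569 \left(-706\right) + 501 \left(-706\right)\right)} = 983618 \left(- \frac{1}{2539238}\right) + \frac{5011102}{1387980 - 754922} = - \frac{491809}{1269619} + \frac{5011102}{1387980 - 754922} = - \frac{491809}{1269619} + \frac{5011102}{633058} = - \frac{491809}{1269619} + 5011102 \cdot \frac{1}{633058} = - \frac{491809}{1269619} + \frac{2505551}{316529} = \frac{3025423344108}{401871232451}$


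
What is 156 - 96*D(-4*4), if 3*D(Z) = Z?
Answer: 668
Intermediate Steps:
D(Z) = Z/3
156 - 96*D(-4*4) = 156 - 32*(-4*4) = 156 - 32*(-16) = 156 - 96*(-16/3) = 156 + 512 = 668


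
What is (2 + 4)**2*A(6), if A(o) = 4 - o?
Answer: -72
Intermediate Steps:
(2 + 4)**2*A(6) = (2 + 4)**2*(4 - 1*6) = 6**2*(4 - 6) = 36*(-2) = -72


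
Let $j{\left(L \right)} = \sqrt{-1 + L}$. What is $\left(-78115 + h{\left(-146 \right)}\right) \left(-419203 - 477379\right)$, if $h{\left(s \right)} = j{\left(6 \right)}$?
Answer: $70036502930 - 896582 \sqrt{5} \approx 7.0035 \cdot 10^{10}$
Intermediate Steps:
$h{\left(s \right)} = \sqrt{5}$ ($h{\left(s \right)} = \sqrt{-1 + 6} = \sqrt{5}$)
$\left(-78115 + h{\left(-146 \right)}\right) \left(-419203 - 477379\right) = \left(-78115 + \sqrt{5}\right) \left(-419203 - 477379\right) = \left(-78115 + \sqrt{5}\right) \left(-896582\right) = 70036502930 - 896582 \sqrt{5}$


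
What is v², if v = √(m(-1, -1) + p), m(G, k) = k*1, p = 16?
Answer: 15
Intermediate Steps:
m(G, k) = k
v = √15 (v = √(-1 + 16) = √15 ≈ 3.8730)
v² = (√15)² = 15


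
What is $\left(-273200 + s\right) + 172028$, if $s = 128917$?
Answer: $27745$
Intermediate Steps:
$\left(-273200 + s\right) + 172028 = \left(-273200 + 128917\right) + 172028 = -144283 + 172028 = 27745$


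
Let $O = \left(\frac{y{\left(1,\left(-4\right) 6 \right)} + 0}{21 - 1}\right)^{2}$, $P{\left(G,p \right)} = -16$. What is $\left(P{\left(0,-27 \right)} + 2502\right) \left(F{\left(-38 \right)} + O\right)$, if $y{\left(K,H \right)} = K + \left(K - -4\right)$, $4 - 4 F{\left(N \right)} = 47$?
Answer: $- \frac{662519}{25} \approx -26501.0$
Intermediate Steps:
$F{\left(N \right)} = - \frac{43}{4}$ ($F{\left(N \right)} = 1 - \frac{47}{4} = - \frac{43}{4}$)
$y{\left(K,H \right)} = 4 + 2 K$ ($y{\left(K,H \right)} = K + \left(K + 4\right) = K + \left(4 + K\right) = 4 + 2 K$)
$O = \frac{9}{100}$ ($O = \left(\frac{\left(4 + 2 \cdot 1\right) + 0}{21 - 1}\right)^{2} = \left(\frac{\left(4 + 2\right) + 0}{20}\right)^{2} = \left(\left(6 + 0\right) \frac{1}{20}\right)^{2} = \left(6 \cdot \frac{1}{20}\right)^{2} = \left(\frac{3}{10}\right)^{2} = \frac{9}{100} \approx 0.09$)
$\left(P{\left(0,-27 \right)} + 2502\right) \left(F{\left(-38 \right)} + O\right) = \left(-16 + 2502\right) \left(- \frac{43}{4} + \frac{9}{100}\right) = 2486 \left(- \frac{533}{50}\right) = - \frac{662519}{25}$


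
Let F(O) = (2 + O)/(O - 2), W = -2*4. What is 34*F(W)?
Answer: 102/5 ≈ 20.400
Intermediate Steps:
W = -8
F(O) = (2 + O)/(-2 + O)
34*F(W) = 34*((2 - 8)/(-2 - 8)) = 34*(-6/(-10)) = 34*(-⅒*(-6)) = 34*(⅗) = 102/5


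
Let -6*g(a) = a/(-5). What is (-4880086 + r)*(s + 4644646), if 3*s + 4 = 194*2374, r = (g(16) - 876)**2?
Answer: -2664621408821548/135 ≈ -1.9738e+13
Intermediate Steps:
g(a) = a/30 (g(a) = -a/(6*(-5)) = -a*(-1)/(6*5) = -(-1)*a/30 = a/30)
r = 172449424/225 (r = ((1/30)*16 - 876)**2 = (8/15 - 876)**2 = (-13132/15)**2 = 172449424/225 ≈ 7.6644e+5)
s = 460552/3 (s = -4/3 + (194*2374)/3 = -4/3 + (1/3)*460556 = -4/3 + 460556/3 = 460552/3 ≈ 1.5352e+5)
(-4880086 + r)*(s + 4644646) = (-4880086 + 172449424/225)*(460552/3 + 4644646) = -925569926/225*14394490/3 = -2664621408821548/135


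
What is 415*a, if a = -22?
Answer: -9130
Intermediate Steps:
415*a = 415*(-22) = -9130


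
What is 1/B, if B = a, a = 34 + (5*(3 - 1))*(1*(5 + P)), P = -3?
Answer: 1/54 ≈ 0.018519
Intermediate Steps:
a = 54 (a = 34 + (5*(3 - 1))*(1*(5 - 3)) = 34 + (5*2)*(1*2) = 34 + 10*2 = 34 + 20 = 54)
B = 54
1/B = 1/54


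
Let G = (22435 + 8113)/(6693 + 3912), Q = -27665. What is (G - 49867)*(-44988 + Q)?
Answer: 5488508476073/1515 ≈ 3.6228e+9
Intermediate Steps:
G = 4364/1515 (G = 30548/10605 = 30548*(1/10605) = 4364/1515 ≈ 2.8805)
(G - 49867)*(-44988 + Q) = (4364/1515 - 49867)*(-44988 - 27665) = -75544141/1515*(-72653) = 5488508476073/1515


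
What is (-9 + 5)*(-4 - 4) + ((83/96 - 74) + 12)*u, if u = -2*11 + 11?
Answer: 67631/96 ≈ 704.49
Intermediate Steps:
u = -11 (u = -22 + 11 = -11)
(-9 + 5)*(-4 - 4) + ((83/96 - 74) + 12)*u = (-9 + 5)*(-4 - 4) + ((83/96 - 74) + 12)*(-11) = -4*(-8) + ((83*(1/96) - 74) + 12)*(-11) = 32 + ((83/96 - 74) + 12)*(-11) = 32 + (-7021/96 + 12)*(-11) = 32 - 5869/96*(-11) = 32 + 64559/96 = 67631/96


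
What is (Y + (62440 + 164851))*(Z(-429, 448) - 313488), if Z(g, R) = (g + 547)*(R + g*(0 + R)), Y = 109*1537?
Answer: -9056978286720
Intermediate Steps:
Y = 167533
Z(g, R) = (547 + g)*(R + R*g) (Z(g, R) = (547 + g)*(R + g*R) = (547 + g)*(R + R*g))
(Y + (62440 + 164851))*(Z(-429, 448) - 313488) = (167533 + (62440 + 164851))*(448*(547 + (-429)² + 548*(-429)) - 313488) = (167533 + 227291)*(448*(547 + 184041 - 235092) - 313488) = 394824*(448*(-50504) - 313488) = 394824*(-22625792 - 313488) = 394824*(-22939280) = -9056978286720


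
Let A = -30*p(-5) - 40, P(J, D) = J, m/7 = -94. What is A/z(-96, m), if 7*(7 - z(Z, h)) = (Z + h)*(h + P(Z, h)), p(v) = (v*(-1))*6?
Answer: 6580/568467 ≈ 0.011575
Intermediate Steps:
m = -658 (m = 7*(-94) = -658)
p(v) = -6*v (p(v) = -v*6 = -6*v)
z(Z, h) = 7 - (Z + h)²/7 (z(Z, h) = 7 - (Z + h)*(h + Z)/7 = 7 - (Z + h)*(Z + h)/7 = 7 - (Z + h)²/7)
A = -940 (A = -(-180)*(-5) - 40 = -30*30 - 40 = -900 - 40 = -940)
A/z(-96, m) = -940/(7 - ⅐*(-96)² - ⅐*(-658)² - 2/7*(-96)*(-658)) = -940/(7 - ⅐*9216 - ⅐*432964 - 18048) = -940/(7 - 9216/7 - 61852 - 18048) = -940/(-568467/7) = -940*(-7/568467) = 6580/568467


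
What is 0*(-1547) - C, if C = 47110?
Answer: -47110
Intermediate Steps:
0*(-1547) - C = 0*(-1547) - 1*47110 = 0 - 47110 = -47110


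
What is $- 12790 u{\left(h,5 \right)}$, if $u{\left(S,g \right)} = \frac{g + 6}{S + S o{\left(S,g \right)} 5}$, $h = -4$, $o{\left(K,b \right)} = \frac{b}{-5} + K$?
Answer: $- \frac{70345}{48} \approx -1465.5$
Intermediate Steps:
$o{\left(K,b \right)} = K - \frac{b}{5}$ ($o{\left(K,b \right)} = - \frac{b}{5} + K = K - \frac{b}{5}$)
$u{\left(S,g \right)} = \frac{6 + g}{S + 5 S \left(S - \frac{g}{5}\right)}$ ($u{\left(S,g \right)} = \frac{g + 6}{S + S \left(S - \frac{g}{5}\right) 5} = \frac{6 + g}{S + 5 S \left(S - \frac{g}{5}\right)}$)
$- 12790 u{\left(h,5 \right)} = - 12790 \frac{6 + 5}{\left(-4\right) \left(1 - 5 + 5 \left(-4\right)\right)} = - 12790 \left(\left(- \frac{1}{4}\right) \frac{1}{1 - 5 - 20} \cdot 11\right) = - 12790 \left(\left(- \frac{1}{4}\right) \frac{1}{-24} \cdot 11\right) = - 12790 \left(\left(- \frac{1}{4}\right) \left(- \frac{1}{24}\right) 11\right) = \left(-12790\right) \frac{11}{96} = - \frac{70345}{48}$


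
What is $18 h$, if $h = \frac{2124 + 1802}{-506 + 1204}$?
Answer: $\frac{35334}{349} \approx 101.24$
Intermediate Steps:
$h = \frac{1963}{349}$ ($h = \frac{3926}{698} = 3926 \cdot \frac{1}{698} = \frac{1963}{349} \approx 5.6246$)
$18 h = 18 \cdot \frac{1963}{349} = \frac{35334}{349}$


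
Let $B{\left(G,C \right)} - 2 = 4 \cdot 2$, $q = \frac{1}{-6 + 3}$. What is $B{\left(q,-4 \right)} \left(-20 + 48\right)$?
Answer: $280$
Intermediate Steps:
$q = - \frac{1}{3}$ ($q = \frac{1}{-3} = - \frac{1}{3} \approx -0.33333$)
$B{\left(G,C \right)} = 10$ ($B{\left(G,C \right)} = 2 + 4 \cdot 2 = 2 + 8 = 10$)
$B{\left(q,-4 \right)} \left(-20 + 48\right) = 10 \left(-20 + 48\right) = 10 \cdot 28 = 280$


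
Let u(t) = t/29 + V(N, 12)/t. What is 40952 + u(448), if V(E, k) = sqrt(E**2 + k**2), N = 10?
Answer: 1188056/29 + sqrt(61)/224 ≈ 40968.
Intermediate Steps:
u(t) = t/29 + 2*sqrt(61)/t (u(t) = t/29 + sqrt(10**2 + 12**2)/t = t*(1/29) + sqrt(100 + 144)/t = t/29 + sqrt(244)/t = t/29 + (2*sqrt(61))/t = t/29 + 2*sqrt(61)/t)
40952 + u(448) = 40952 + ((1/29)*448 + 2*sqrt(61)/448) = 40952 + (448/29 + 2*sqrt(61)*(1/448)) = 40952 + (448/29 + sqrt(61)/224) = 1188056/29 + sqrt(61)/224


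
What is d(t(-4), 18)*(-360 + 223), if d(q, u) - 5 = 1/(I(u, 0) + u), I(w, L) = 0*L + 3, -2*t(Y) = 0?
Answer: -14522/21 ≈ -691.52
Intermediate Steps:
t(Y) = 0 (t(Y) = -½*0 = 0)
I(w, L) = 3 (I(w, L) = 0 + 3 = 3)
d(q, u) = 5 + 1/(3 + u)
d(t(-4), 18)*(-360 + 223) = ((16 + 5*18)/(3 + 18))*(-360 + 223) = ((16 + 90)/21)*(-137) = ((1/21)*106)*(-137) = (106/21)*(-137) = -14522/21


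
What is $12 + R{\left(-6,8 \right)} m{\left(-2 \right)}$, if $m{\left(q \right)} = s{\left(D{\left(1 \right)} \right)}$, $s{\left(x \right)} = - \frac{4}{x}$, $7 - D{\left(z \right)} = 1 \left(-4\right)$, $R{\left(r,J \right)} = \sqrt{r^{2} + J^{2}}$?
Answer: $\frac{92}{11} \approx 8.3636$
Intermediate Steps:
$R{\left(r,J \right)} = \sqrt{J^{2} + r^{2}}$
$D{\left(z \right)} = 11$ ($D{\left(z \right)} = 7 - 1 \left(-4\right) = 7 - -4 = 7 + 4 = 11$)
$m{\left(q \right)} = - \frac{4}{11}$
$12 + R{\left(-6,8 \right)} m{\left(-2 \right)} = 12 + \sqrt{8^{2} + \left(-6\right)^{2}} \left(- \frac{4}{11}\right) = 12 + \sqrt{64 + 36} \left(- \frac{4}{11}\right) = 12 + \sqrt{100} \left(- \frac{4}{11}\right) = 12 + 10 \left(- \frac{4}{11}\right) = 12 - \frac{40}{11} = \frac{92}{11}$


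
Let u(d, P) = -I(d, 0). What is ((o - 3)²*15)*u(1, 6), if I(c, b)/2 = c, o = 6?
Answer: -270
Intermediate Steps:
I(c, b) = 2*c
u(d, P) = -2*d
((o - 3)²*15)*u(1, 6) = ((6 - 3)²*15)*(-2*1) = (3²*15)*(-2) = (9*15)*(-2) = 135*(-2) = -270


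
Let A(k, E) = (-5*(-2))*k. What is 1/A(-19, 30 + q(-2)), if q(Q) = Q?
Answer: -1/190 ≈ -0.0052632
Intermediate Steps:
A(k, E) = 10*k
1/A(-19, 30 + q(-2)) = 1/(10*(-19)) = 1/(-190) = -1/190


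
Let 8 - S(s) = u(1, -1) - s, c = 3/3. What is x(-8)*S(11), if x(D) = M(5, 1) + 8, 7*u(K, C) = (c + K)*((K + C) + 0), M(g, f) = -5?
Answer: 57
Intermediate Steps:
c = 1 (c = 3*(⅓) = 1)
u(K, C) = (1 + K)*(C + K)/7 (u(K, C) = ((1 + K)*((K + C) + 0))/7 = ((1 + K)*((C + K) + 0))/7 = ((1 + K)*(C + K))/7 = (1 + K)*(C + K)/7)
S(s) = 8 + s (S(s) = 8 - (((⅐)*(-1) + (⅐)*1 + (⅐)*1² + (⅐)*(-1)*1) - s) = 8 - ((-⅐ + ⅐ + (⅐)*1 - ⅐) - s) = 8 - ((-⅐ + ⅐ + ⅐ - ⅐) - s) = 8 - (0 - s) = 8 - (-1)*s = 8 + s)
x(D) = 3 (x(D) = -5 + 8 = 3)
x(-8)*S(11) = 3*(8 + 11) = 3*19 = 57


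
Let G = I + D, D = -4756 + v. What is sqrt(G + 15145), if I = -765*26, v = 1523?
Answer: I*sqrt(7978) ≈ 89.32*I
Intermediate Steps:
D = -3233 (D = -4756 + 1523 = -3233)
I = -19890
G = -23123 (G = -19890 - 3233 = -23123)
sqrt(G + 15145) = sqrt(-23123 + 15145) = sqrt(-7978) = I*sqrt(7978)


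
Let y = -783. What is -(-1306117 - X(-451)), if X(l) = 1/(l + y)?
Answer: 1611748377/1234 ≈ 1.3061e+6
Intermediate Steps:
X(l) = 1/(-783 + l) (X(l) = 1/(l - 783) = 1/(-783 + l))
-(-1306117 - X(-451)) = -(-1306117 - 1/(-783 - 451)) = -(-1306117 - 1/(-1234)) = -(-1306117 - 1*(-1/1234)) = -(-1306117 + 1/1234) = -1*(-1611748377/1234) = 1611748377/1234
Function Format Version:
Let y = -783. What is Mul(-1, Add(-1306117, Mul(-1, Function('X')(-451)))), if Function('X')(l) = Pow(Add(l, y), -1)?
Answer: Rational(1611748377, 1234) ≈ 1.3061e+6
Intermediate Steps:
Function('X')(l) = Pow(Add(-783, l), -1) (Function('X')(l) = Pow(Add(l, -783), -1) = Pow(Add(-783, l), -1))
Mul(-1, Add(-1306117, Mul(-1, Function('X')(-451)))) = Mul(-1, Add(-1306117, Mul(-1, Pow(Add(-783, -451), -1)))) = Mul(-1, Add(-1306117, Mul(-1, Pow(-1234, -1)))) = Mul(-1, Add(-1306117, Mul(-1, Rational(-1, 1234)))) = Mul(-1, Add(-1306117, Rational(1, 1234))) = Mul(-1, Rational(-1611748377, 1234)) = Rational(1611748377, 1234)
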